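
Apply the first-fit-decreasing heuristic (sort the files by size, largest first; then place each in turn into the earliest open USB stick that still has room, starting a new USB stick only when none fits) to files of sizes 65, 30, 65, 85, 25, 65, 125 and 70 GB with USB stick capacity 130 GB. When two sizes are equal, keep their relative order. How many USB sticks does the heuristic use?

Sorted descending: 125, 85, 70, 65, 65, 65, 30, 25.
  125 → USB stick 1 (new)  [load 125/130]
  85 → USB stick 2 (new)  [load 85/130]
  70 → USB stick 3 (new)  [load 70/130]
  65 → USB stick 4 (new)  [load 65/130]
  65 → USB stick 4  [load 130/130]
  65 → USB stick 5 (new)  [load 65/130]
  30 → USB stick 2  [load 115/130]
  25 → USB stick 3  [load 95/130]
5 USB sticks opened.

5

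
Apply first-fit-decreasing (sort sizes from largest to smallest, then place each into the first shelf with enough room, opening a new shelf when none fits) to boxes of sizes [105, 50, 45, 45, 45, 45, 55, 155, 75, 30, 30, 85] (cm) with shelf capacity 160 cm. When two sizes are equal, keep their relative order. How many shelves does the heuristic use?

Sorted descending: 155, 105, 85, 75, 55, 50, 45, 45, 45, 45, 30, 30.
  155 → shelf 1 (new)  [load 155/160]
  105 → shelf 2 (new)  [load 105/160]
  85 → shelf 3 (new)  [load 85/160]
  75 → shelf 3  [load 160/160]
  55 → shelf 2  [load 160/160]
  50 → shelf 4 (new)  [load 50/160]
  45 → shelf 4  [load 95/160]
  45 → shelf 4  [load 140/160]
  45 → shelf 5 (new)  [load 45/160]
  45 → shelf 5  [load 90/160]
  30 → shelf 5  [load 120/160]
  30 → shelf 5  [load 150/160]
5 shelves opened.

5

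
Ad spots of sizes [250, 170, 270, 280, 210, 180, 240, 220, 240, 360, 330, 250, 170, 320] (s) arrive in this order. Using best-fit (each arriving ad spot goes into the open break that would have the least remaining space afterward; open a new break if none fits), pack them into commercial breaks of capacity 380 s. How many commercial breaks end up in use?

12

  250 → break 1 (new)  [load 250/380]
  170 → break 2 (new)  [load 170/380]
  270 → break 3 (new)  [load 270/380]
  280 → break 4 (new)  [load 280/380]
  210 → break 2  [load 380/380]
  180 → break 5 (new)  [load 180/380]
  240 → break 6 (new)  [load 240/380]
  220 → break 7 (new)  [load 220/380]
  240 → break 8 (new)  [load 240/380]
  360 → break 9 (new)  [load 360/380]
  330 → break 10 (new)  [load 330/380]
  250 → break 11 (new)  [load 250/380]
  170 → break 5  [load 350/380]
  320 → break 12 (new)  [load 320/380]
12 commercial breaks opened.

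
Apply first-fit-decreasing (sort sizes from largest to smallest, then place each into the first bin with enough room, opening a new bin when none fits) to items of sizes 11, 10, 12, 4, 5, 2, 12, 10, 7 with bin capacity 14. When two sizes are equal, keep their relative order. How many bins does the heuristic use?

Sorted descending: 12, 12, 11, 10, 10, 7, 5, 4, 2.
  12 → bin 1 (new)  [load 12/14]
  12 → bin 2 (new)  [load 12/14]
  11 → bin 3 (new)  [load 11/14]
  10 → bin 4 (new)  [load 10/14]
  10 → bin 5 (new)  [load 10/14]
  7 → bin 6 (new)  [load 7/14]
  5 → bin 6  [load 12/14]
  4 → bin 4  [load 14/14]
  2 → bin 1  [load 14/14]
6 bins opened.

6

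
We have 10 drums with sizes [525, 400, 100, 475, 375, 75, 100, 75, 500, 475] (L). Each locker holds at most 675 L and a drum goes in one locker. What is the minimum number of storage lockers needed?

6

Total = 525 + 500 + 475 + 475 + 400 + 375 + 100 + 100 + 75 + 75 = 3100 L.
Lower bound: ⌈3100/675⌉ = 5 storage lockers.
Also, 6 drums each exceed 675/2 L, and no two of those can share a locker, so at least 6 storage lockers are needed.
A packing using 6 storage lockers:
  locker 1: 525 + 100 = 625
  locker 2: 500 + 100 + 75 = 675
  locker 3: 475 + 75 = 550
  locker 4: 475 = 475
  locker 5: 400 = 400
  locker 6: 375 = 375
This matches the lower bound, so 6 is optimal.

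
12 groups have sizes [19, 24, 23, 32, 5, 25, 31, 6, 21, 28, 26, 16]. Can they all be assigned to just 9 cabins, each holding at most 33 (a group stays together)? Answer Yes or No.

Total = 256; ⌈256/33⌉ = 8.
9 groups each exceed half the capacity and cannot share a cabin, forcing at least 9 cabins.
The bound of 9 does not rule out 9, but exhaustive search shows no assignment into 9 cabins of capacity 33 exists — the minimum is 10.

No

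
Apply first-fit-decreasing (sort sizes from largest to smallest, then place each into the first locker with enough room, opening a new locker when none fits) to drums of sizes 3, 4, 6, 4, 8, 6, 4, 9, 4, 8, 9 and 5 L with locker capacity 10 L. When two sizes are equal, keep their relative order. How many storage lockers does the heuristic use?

8

Sorted descending: 9, 9, 8, 8, 6, 6, 5, 4, 4, 4, 4, 3.
  9 → locker 1 (new)  [load 9/10]
  9 → locker 2 (new)  [load 9/10]
  8 → locker 3 (new)  [load 8/10]
  8 → locker 4 (new)  [load 8/10]
  6 → locker 5 (new)  [load 6/10]
  6 → locker 6 (new)  [load 6/10]
  5 → locker 7 (new)  [load 5/10]
  4 → locker 5  [load 10/10]
  4 → locker 6  [load 10/10]
  4 → locker 7  [load 9/10]
  4 → locker 8 (new)  [load 4/10]
  3 → locker 8  [load 7/10]
8 storage lockers opened.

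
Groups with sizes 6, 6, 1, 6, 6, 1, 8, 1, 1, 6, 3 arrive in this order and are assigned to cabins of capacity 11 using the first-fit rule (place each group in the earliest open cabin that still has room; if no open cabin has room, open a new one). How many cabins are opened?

6

  6 → cabin 1 (new)  [load 6/11]
  6 → cabin 2 (new)  [load 6/11]
  1 → cabin 1  [load 7/11]
  6 → cabin 3 (new)  [load 6/11]
  6 → cabin 4 (new)  [load 6/11]
  1 → cabin 1  [load 8/11]
  8 → cabin 5 (new)  [load 8/11]
  1 → cabin 1  [load 9/11]
  1 → cabin 1  [load 10/11]
  6 → cabin 6 (new)  [load 6/11]
  3 → cabin 2  [load 9/11]
6 cabins opened.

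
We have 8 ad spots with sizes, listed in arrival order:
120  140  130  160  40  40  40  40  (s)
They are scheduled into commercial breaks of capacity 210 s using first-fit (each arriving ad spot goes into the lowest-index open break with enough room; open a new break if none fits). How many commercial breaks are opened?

4

  120 → break 1 (new)  [load 120/210]
  140 → break 2 (new)  [load 140/210]
  130 → break 3 (new)  [load 130/210]
  160 → break 4 (new)  [load 160/210]
  40 → break 1  [load 160/210]
  40 → break 1  [load 200/210]
  40 → break 2  [load 180/210]
  40 → break 3  [load 170/210]
4 commercial breaks opened.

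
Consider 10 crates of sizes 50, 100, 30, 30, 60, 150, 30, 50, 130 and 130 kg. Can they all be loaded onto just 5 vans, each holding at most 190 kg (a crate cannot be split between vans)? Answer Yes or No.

Yes

A valid assignment using 5 vans:
  van 1: 150 + 30 = 180
  van 2: 130 + 60 = 190
  van 3: 130 + 50 = 180
  van 4: 100 + 50 + 30 = 180
  van 5: 30 = 30
Every load is within 190 kg, so 5 vans suffice.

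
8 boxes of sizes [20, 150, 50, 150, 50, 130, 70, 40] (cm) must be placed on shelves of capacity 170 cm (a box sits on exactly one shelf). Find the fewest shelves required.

Total = 150 + 150 + 130 + 70 + 50 + 50 + 40 + 20 = 660 cm.
Lower bound: ⌈660/170⌉ = 4 shelves.
A packing using 4 shelves:
  shelf 1: 150 + 20 = 170
  shelf 2: 150 = 150
  shelf 3: 130 + 40 = 170
  shelf 4: 70 + 50 + 50 = 170
This matches the lower bound, so 4 is optimal.

4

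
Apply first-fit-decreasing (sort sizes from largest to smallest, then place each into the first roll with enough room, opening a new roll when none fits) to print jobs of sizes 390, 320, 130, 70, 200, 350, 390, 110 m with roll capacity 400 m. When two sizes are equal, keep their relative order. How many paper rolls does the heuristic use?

Sorted descending: 390, 390, 350, 320, 200, 130, 110, 70.
  390 → roll 1 (new)  [load 390/400]
  390 → roll 2 (new)  [load 390/400]
  350 → roll 3 (new)  [load 350/400]
  320 → roll 4 (new)  [load 320/400]
  200 → roll 5 (new)  [load 200/400]
  130 → roll 5  [load 330/400]
  110 → roll 6 (new)  [load 110/400]
  70 → roll 4  [load 390/400]
6 paper rolls opened.

6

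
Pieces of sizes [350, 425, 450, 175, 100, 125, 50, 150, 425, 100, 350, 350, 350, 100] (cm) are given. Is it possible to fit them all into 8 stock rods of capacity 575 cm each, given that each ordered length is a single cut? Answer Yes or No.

A valid assignment using 7 stock rods:
  stock rod 1: 450 + 125 = 575
  stock rod 2: 425 + 150 = 575
  stock rod 3: 425 + 100 + 50 = 575
  stock rod 4: 350 + 175 = 525
  stock rod 5: 350 + 100 + 100 = 550
  stock rod 6: 350 = 350
  stock rod 7: 350 = 350
That uses only 7 ≤ 8, so 8 stock rods are enough.

Yes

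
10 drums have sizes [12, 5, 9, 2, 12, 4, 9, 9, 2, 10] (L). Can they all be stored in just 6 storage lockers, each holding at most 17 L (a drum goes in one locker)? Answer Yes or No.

A valid assignment using 6 storage lockers:
  locker 1: 12 + 5 = 17
  locker 2: 12 + 4 = 16
  locker 3: 10 + 2 + 2 = 14
  locker 4: 9 = 9
  locker 5: 9 = 9
  locker 6: 9 = 9
Every load is within 17 L, so 6 storage lockers suffice.

Yes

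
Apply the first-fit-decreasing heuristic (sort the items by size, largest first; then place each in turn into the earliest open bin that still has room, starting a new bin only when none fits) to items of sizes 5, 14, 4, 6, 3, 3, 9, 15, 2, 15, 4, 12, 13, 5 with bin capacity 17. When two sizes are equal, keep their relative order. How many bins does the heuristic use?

Sorted descending: 15, 15, 14, 13, 12, 9, 6, 5, 5, 4, 4, 3, 3, 2.
  15 → bin 1 (new)  [load 15/17]
  15 → bin 2 (new)  [load 15/17]
  14 → bin 3 (new)  [load 14/17]
  13 → bin 4 (new)  [load 13/17]
  12 → bin 5 (new)  [load 12/17]
  9 → bin 6 (new)  [load 9/17]
  6 → bin 6  [load 15/17]
  5 → bin 5  [load 17/17]
  5 → bin 7 (new)  [load 5/17]
  4 → bin 4  [load 17/17]
  4 → bin 7  [load 9/17]
  3 → bin 3  [load 17/17]
  3 → bin 7  [load 12/17]
  2 → bin 1  [load 17/17]
7 bins opened.

7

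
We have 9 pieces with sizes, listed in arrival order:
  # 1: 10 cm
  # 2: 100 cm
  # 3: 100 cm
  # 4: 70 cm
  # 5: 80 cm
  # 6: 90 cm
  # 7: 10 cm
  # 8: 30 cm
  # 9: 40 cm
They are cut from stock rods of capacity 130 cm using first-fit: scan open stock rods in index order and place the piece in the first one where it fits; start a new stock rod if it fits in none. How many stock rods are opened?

  10 → stock rod 1 (new)  [load 10/130]
  100 → stock rod 1  [load 110/130]
  100 → stock rod 2 (new)  [load 100/130]
  70 → stock rod 3 (new)  [load 70/130]
  80 → stock rod 4 (new)  [load 80/130]
  90 → stock rod 5 (new)  [load 90/130]
  10 → stock rod 1  [load 120/130]
  30 → stock rod 2  [load 130/130]
  40 → stock rod 3  [load 110/130]
5 stock rods opened.

5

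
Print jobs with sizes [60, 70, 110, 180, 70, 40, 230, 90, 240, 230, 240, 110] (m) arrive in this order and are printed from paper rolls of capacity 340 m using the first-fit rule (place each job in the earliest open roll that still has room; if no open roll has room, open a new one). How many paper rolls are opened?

6

  60 → roll 1 (new)  [load 60/340]
  70 → roll 1  [load 130/340]
  110 → roll 1  [load 240/340]
  180 → roll 2 (new)  [load 180/340]
  70 → roll 1  [load 310/340]
  40 → roll 2  [load 220/340]
  230 → roll 3 (new)  [load 230/340]
  90 → roll 2  [load 310/340]
  240 → roll 4 (new)  [load 240/340]
  230 → roll 5 (new)  [load 230/340]
  240 → roll 6 (new)  [load 240/340]
  110 → roll 3  [load 340/340]
6 paper rolls opened.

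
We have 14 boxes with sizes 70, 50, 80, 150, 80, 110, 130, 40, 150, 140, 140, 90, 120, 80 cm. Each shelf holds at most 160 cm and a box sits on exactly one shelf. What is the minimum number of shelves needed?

Total = 150 + 150 + 140 + 140 + 130 + 120 + 110 + 90 + 80 + 80 + 80 + 70 + 50 + 40 = 1430 cm.
Lower bound: ⌈1430/160⌉ = 9 shelves.
A packing using 10 shelves:
  shelf 1: 150 = 150
  shelf 2: 150 = 150
  shelf 3: 140 = 140
  shelf 4: 140 = 140
  shelf 5: 130 = 130
  shelf 6: 120 + 40 = 160
  shelf 7: 110 + 50 = 160
  shelf 8: 90 + 70 = 160
  shelf 9: 80 + 80 = 160
  shelf 10: 80 = 80
No arrangement into 9 shelves stays within capacity, so 10 is optimal.

10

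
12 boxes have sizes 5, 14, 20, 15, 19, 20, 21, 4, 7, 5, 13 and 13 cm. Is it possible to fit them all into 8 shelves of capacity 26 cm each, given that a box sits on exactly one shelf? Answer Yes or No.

Yes

A valid assignment using 7 shelves:
  shelf 1: 21 + 5 = 26
  shelf 2: 20 + 5 = 25
  shelf 3: 20 + 4 = 24
  shelf 4: 19 + 7 = 26
  shelf 5: 15 = 15
  shelf 6: 14 = 14
  shelf 7: 13 + 13 = 26
That uses only 7 ≤ 8, so 8 shelves are enough.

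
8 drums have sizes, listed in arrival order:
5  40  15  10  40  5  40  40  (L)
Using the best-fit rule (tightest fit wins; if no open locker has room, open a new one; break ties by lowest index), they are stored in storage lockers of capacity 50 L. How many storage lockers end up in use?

5

  5 → locker 1 (new)  [load 5/50]
  40 → locker 1  [load 45/50]
  15 → locker 2 (new)  [load 15/50]
  10 → locker 2  [load 25/50]
  40 → locker 3 (new)  [load 40/50]
  5 → locker 1  [load 50/50]
  40 → locker 4 (new)  [load 40/50]
  40 → locker 5 (new)  [load 40/50]
5 storage lockers opened.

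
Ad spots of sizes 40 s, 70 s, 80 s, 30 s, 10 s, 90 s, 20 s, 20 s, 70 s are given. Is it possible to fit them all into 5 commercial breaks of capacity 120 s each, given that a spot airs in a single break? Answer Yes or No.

Yes

A valid assignment using 4 commercial breaks:
  break 1: 90 + 30 = 120
  break 2: 80 + 40 = 120
  break 3: 70 + 20 + 20 + 10 = 120
  break 4: 70 = 70
That uses only 4 ≤ 5, so 5 commercial breaks are enough.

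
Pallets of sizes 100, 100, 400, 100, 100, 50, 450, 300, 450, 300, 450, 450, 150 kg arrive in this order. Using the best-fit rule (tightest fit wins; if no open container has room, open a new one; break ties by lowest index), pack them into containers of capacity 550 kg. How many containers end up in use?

8

  100 → container 1 (new)  [load 100/550]
  100 → container 1  [load 200/550]
  400 → container 2 (new)  [load 400/550]
  100 → container 2  [load 500/550]
  100 → container 1  [load 300/550]
  50 → container 2  [load 550/550]
  450 → container 3 (new)  [load 450/550]
  300 → container 4 (new)  [load 300/550]
  450 → container 5 (new)  [load 450/550]
  300 → container 6 (new)  [load 300/550]
  450 → container 7 (new)  [load 450/550]
  450 → container 8 (new)  [load 450/550]
  150 → container 1  [load 450/550]
8 containers opened.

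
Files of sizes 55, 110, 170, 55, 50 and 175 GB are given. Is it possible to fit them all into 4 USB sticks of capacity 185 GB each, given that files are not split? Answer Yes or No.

A valid assignment using 4 USB sticks:
  USB stick 1: 175 = 175
  USB stick 2: 170 = 170
  USB stick 3: 110 + 55 = 165
  USB stick 4: 55 + 50 = 105
Every load is within 185 GB, so 4 USB sticks suffice.

Yes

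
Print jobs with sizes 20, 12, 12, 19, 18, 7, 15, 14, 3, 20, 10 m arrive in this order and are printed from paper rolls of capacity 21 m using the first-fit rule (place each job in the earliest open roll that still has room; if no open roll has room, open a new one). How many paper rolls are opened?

9

  20 → roll 1 (new)  [load 20/21]
  12 → roll 2 (new)  [load 12/21]
  12 → roll 3 (new)  [load 12/21]
  19 → roll 4 (new)  [load 19/21]
  18 → roll 5 (new)  [load 18/21]
  7 → roll 2  [load 19/21]
  15 → roll 6 (new)  [load 15/21]
  14 → roll 7 (new)  [load 14/21]
  3 → roll 3  [load 15/21]
  20 → roll 8 (new)  [load 20/21]
  10 → roll 9 (new)  [load 10/21]
9 paper rolls opened.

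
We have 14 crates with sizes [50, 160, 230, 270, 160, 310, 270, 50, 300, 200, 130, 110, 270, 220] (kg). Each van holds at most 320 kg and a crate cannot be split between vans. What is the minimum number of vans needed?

Total = 310 + 300 + 270 + 270 + 270 + 230 + 220 + 200 + 160 + 160 + 130 + 110 + 50 + 50 = 2730 kg.
Lower bound: ⌈2730/320⌉ = 9 vans.
A packing using 10 vans:
  van 1: 310 = 310
  van 2: 300 = 300
  van 3: 270 + 50 = 320
  van 4: 270 + 50 = 320
  van 5: 270 = 270
  van 6: 230 = 230
  van 7: 220 = 220
  van 8: 200 + 110 = 310
  van 9: 160 + 160 = 320
  van 10: 130 = 130
No arrangement into 9 vans stays within capacity, so 10 is optimal.

10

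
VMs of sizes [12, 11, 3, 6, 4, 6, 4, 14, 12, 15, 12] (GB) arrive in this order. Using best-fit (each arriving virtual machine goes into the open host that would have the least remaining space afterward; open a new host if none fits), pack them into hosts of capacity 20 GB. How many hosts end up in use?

  12 → host 1 (new)  [load 12/20]
  11 → host 2 (new)  [load 11/20]
  3 → host 1  [load 15/20]
  6 → host 2  [load 17/20]
  4 → host 1  [load 19/20]
  6 → host 3 (new)  [load 6/20]
  4 → host 3  [load 10/20]
  14 → host 4 (new)  [load 14/20]
  12 → host 5 (new)  [load 12/20]
  15 → host 6 (new)  [load 15/20]
  12 → host 7 (new)  [load 12/20]
7 hosts opened.

7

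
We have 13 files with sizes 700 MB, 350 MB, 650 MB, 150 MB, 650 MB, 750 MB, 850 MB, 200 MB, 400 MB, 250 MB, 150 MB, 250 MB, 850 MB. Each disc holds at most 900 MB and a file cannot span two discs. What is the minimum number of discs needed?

7

Total = 850 + 850 + 750 + 700 + 650 + 650 + 400 + 350 + 250 + 250 + 200 + 150 + 150 = 6200 MB.
Lower bound: ⌈6200/900⌉ = 7 discs.
A packing using 7 discs:
  disc 1: 850 = 850
  disc 2: 850 = 850
  disc 3: 750 + 150 = 900
  disc 4: 700 + 200 = 900
  disc 5: 650 + 250 = 900
  disc 6: 650 + 250 = 900
  disc 7: 400 + 350 + 150 = 900
This matches the lower bound, so 7 is optimal.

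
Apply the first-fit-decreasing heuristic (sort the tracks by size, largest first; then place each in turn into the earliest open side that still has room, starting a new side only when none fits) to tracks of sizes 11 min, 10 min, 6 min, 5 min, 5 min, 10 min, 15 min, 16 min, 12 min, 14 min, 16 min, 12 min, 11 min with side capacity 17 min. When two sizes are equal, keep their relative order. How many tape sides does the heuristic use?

10

Sorted descending: 16, 16, 15, 14, 12, 12, 11, 11, 10, 10, 6, 5, 5.
  16 → side 1 (new)  [load 16/17]
  16 → side 2 (new)  [load 16/17]
  15 → side 3 (new)  [load 15/17]
  14 → side 4 (new)  [load 14/17]
  12 → side 5 (new)  [load 12/17]
  12 → side 6 (new)  [load 12/17]
  11 → side 7 (new)  [load 11/17]
  11 → side 8 (new)  [load 11/17]
  10 → side 9 (new)  [load 10/17]
  10 → side 10 (new)  [load 10/17]
  6 → side 7  [load 17/17]
  5 → side 5  [load 17/17]
  5 → side 6  [load 17/17]
10 tape sides opened.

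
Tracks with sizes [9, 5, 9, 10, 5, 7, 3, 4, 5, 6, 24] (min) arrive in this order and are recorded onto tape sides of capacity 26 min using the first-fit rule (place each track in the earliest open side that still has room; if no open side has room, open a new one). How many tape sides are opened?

  9 → side 1 (new)  [load 9/26]
  5 → side 1  [load 14/26]
  9 → side 1  [load 23/26]
  10 → side 2 (new)  [load 10/26]
  5 → side 2  [load 15/26]
  7 → side 2  [load 22/26]
  3 → side 1  [load 26/26]
  4 → side 2  [load 26/26]
  5 → side 3 (new)  [load 5/26]
  6 → side 3  [load 11/26]
  24 → side 4 (new)  [load 24/26]
4 tape sides opened.

4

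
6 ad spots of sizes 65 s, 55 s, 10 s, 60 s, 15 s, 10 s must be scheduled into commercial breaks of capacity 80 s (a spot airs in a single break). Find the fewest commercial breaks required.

3

Total = 65 + 60 + 55 + 15 + 10 + 10 = 215 s.
Lower bound: ⌈215/80⌉ = 3 commercial breaks.
A packing using 3 commercial breaks:
  break 1: 65 + 15 = 80
  break 2: 60 + 10 + 10 = 80
  break 3: 55 = 55
This matches the lower bound, so 3 is optimal.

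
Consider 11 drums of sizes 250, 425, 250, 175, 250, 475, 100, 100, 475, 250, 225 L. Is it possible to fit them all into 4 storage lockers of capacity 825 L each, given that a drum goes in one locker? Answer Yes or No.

A valid assignment using 4 storage lockers:
  locker 1: 475 + 250 + 100 = 825
  locker 2: 475 + 250 + 100 = 825
  locker 3: 425 + 250 = 675
  locker 4: 250 + 225 + 175 = 650
Every load is within 825 L, so 4 storage lockers suffice.

Yes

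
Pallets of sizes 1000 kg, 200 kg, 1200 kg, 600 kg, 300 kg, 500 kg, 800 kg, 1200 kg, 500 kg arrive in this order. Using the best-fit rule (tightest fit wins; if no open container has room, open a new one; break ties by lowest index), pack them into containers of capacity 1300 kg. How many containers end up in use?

6

  1000 → container 1 (new)  [load 1000/1300]
  200 → container 1  [load 1200/1300]
  1200 → container 2 (new)  [load 1200/1300]
  600 → container 3 (new)  [load 600/1300]
  300 → container 3  [load 900/1300]
  500 → container 4 (new)  [load 500/1300]
  800 → container 4  [load 1300/1300]
  1200 → container 5 (new)  [load 1200/1300]
  500 → container 6 (new)  [load 500/1300]
6 containers opened.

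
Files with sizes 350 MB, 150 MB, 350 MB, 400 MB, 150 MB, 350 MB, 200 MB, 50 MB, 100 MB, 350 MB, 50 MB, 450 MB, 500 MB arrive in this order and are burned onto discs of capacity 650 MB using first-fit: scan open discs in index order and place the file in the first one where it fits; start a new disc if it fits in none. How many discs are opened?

7

  350 → disc 1 (new)  [load 350/650]
  150 → disc 1  [load 500/650]
  350 → disc 2 (new)  [load 350/650]
  400 → disc 3 (new)  [load 400/650]
  150 → disc 1  [load 650/650]
  350 → disc 4 (new)  [load 350/650]
  200 → disc 2  [load 550/650]
  50 → disc 2  [load 600/650]
  100 → disc 3  [load 500/650]
  350 → disc 5 (new)  [load 350/650]
  50 → disc 2  [load 650/650]
  450 → disc 6 (new)  [load 450/650]
  500 → disc 7 (new)  [load 500/650]
7 discs opened.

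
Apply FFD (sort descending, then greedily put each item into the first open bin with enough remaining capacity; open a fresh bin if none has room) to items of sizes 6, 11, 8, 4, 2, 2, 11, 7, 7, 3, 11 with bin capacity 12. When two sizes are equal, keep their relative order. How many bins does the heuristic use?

7

Sorted descending: 11, 11, 11, 8, 7, 7, 6, 4, 3, 2, 2.
  11 → bin 1 (new)  [load 11/12]
  11 → bin 2 (new)  [load 11/12]
  11 → bin 3 (new)  [load 11/12]
  8 → bin 4 (new)  [load 8/12]
  7 → bin 5 (new)  [load 7/12]
  7 → bin 6 (new)  [load 7/12]
  6 → bin 7 (new)  [load 6/12]
  4 → bin 4  [load 12/12]
  3 → bin 5  [load 10/12]
  2 → bin 5  [load 12/12]
  2 → bin 6  [load 9/12]
7 bins opened.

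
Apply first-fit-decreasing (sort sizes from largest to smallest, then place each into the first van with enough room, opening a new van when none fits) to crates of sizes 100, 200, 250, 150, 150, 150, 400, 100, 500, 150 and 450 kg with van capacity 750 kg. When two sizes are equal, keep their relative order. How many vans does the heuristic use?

Sorted descending: 500, 450, 400, 250, 200, 150, 150, 150, 150, 100, 100.
  500 → van 1 (new)  [load 500/750]
  450 → van 2 (new)  [load 450/750]
  400 → van 3 (new)  [load 400/750]
  250 → van 1  [load 750/750]
  200 → van 2  [load 650/750]
  150 → van 3  [load 550/750]
  150 → van 3  [load 700/750]
  150 → van 4 (new)  [load 150/750]
  150 → van 4  [load 300/750]
  100 → van 2  [load 750/750]
  100 → van 4  [load 400/750]
4 vans opened.

4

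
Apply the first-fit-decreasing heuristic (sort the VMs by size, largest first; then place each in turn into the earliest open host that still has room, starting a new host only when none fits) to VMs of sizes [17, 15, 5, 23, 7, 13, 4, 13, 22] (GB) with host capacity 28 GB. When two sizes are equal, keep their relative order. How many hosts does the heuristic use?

5

Sorted descending: 23, 22, 17, 15, 13, 13, 7, 5, 4.
  23 → host 1 (new)  [load 23/28]
  22 → host 2 (new)  [load 22/28]
  17 → host 3 (new)  [load 17/28]
  15 → host 4 (new)  [load 15/28]
  13 → host 4  [load 28/28]
  13 → host 5 (new)  [load 13/28]
  7 → host 3  [load 24/28]
  5 → host 1  [load 28/28]
  4 → host 2  [load 26/28]
5 hosts opened.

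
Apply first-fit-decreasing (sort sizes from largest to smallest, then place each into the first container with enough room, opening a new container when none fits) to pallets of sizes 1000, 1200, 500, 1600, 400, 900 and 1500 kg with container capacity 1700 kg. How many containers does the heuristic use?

5

Sorted descending: 1600, 1500, 1200, 1000, 900, 500, 400.
  1600 → container 1 (new)  [load 1600/1700]
  1500 → container 2 (new)  [load 1500/1700]
  1200 → container 3 (new)  [load 1200/1700]
  1000 → container 4 (new)  [load 1000/1700]
  900 → container 5 (new)  [load 900/1700]
  500 → container 3  [load 1700/1700]
  400 → container 4  [load 1400/1700]
5 containers opened.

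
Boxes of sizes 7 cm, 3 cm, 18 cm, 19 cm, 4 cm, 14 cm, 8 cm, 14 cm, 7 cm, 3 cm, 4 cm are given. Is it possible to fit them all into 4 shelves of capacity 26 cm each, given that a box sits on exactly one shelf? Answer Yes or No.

Yes

A valid assignment using 4 shelves:
  shelf 1: 19 + 7 = 26
  shelf 2: 18 + 8 = 26
  shelf 3: 14 + 7 + 4 = 25
  shelf 4: 14 + 4 + 3 + 3 = 24
Every load is within 26 cm, so 4 shelves suffice.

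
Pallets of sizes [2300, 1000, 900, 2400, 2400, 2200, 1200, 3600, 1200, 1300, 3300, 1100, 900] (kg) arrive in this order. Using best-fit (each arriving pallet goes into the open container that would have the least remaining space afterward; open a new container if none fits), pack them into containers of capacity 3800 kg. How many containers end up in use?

  2300 → container 1 (new)  [load 2300/3800]
  1000 → container 1  [load 3300/3800]
  900 → container 2 (new)  [load 900/3800]
  2400 → container 2  [load 3300/3800]
  2400 → container 3 (new)  [load 2400/3800]
  2200 → container 4 (new)  [load 2200/3800]
  1200 → container 3  [load 3600/3800]
  3600 → container 5 (new)  [load 3600/3800]
  1200 → container 4  [load 3400/3800]
  1300 → container 6 (new)  [load 1300/3800]
  3300 → container 7 (new)  [load 3300/3800]
  1100 → container 6  [load 2400/3800]
  900 → container 6  [load 3300/3800]
7 containers opened.

7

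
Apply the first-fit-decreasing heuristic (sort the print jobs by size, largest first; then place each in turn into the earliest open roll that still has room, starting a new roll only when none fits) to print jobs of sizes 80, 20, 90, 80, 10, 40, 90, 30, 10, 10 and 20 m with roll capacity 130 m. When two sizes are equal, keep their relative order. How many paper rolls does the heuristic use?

4

Sorted descending: 90, 90, 80, 80, 40, 30, 20, 20, 10, 10, 10.
  90 → roll 1 (new)  [load 90/130]
  90 → roll 2 (new)  [load 90/130]
  80 → roll 3 (new)  [load 80/130]
  80 → roll 4 (new)  [load 80/130]
  40 → roll 1  [load 130/130]
  30 → roll 2  [load 120/130]
  20 → roll 3  [load 100/130]
  20 → roll 3  [load 120/130]
  10 → roll 2  [load 130/130]
  10 → roll 3  [load 130/130]
  10 → roll 4  [load 90/130]
4 paper rolls opened.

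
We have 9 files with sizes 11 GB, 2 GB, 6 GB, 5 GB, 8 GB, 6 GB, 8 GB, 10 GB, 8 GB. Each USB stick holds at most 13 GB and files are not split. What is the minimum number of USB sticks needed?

6

Total = 11 + 10 + 8 + 8 + 8 + 6 + 6 + 5 + 2 = 64 GB.
Lower bound: ⌈64/13⌉ = 5 USB sticks.
A packing using 6 USB sticks:
  USB stick 1: 11 + 2 = 13
  USB stick 2: 10 = 10
  USB stick 3: 8 + 5 = 13
  USB stick 4: 8 = 8
  USB stick 5: 8 = 8
  USB stick 6: 6 + 6 = 12
No arrangement into 5 USB sticks stays within capacity, so 6 is optimal.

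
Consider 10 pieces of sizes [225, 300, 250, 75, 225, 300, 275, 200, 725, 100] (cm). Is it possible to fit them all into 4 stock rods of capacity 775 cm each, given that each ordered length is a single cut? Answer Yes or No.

Yes

A valid assignment using 4 stock rods:
  stock rod 1: 725 = 725
  stock rod 2: 300 + 300 + 100 + 75 = 775
  stock rod 3: 275 + 250 + 225 = 750
  stock rod 4: 225 + 200 = 425
Every load is within 775 cm, so 4 stock rods suffice.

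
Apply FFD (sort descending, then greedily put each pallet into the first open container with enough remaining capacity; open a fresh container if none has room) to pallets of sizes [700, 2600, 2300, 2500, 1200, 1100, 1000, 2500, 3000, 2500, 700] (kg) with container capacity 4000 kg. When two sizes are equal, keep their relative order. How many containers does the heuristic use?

Sorted descending: 3000, 2600, 2500, 2500, 2500, 2300, 1200, 1100, 1000, 700, 700.
  3000 → container 1 (new)  [load 3000/4000]
  2600 → container 2 (new)  [load 2600/4000]
  2500 → container 3 (new)  [load 2500/4000]
  2500 → container 4 (new)  [load 2500/4000]
  2500 → container 5 (new)  [load 2500/4000]
  2300 → container 6 (new)  [load 2300/4000]
  1200 → container 2  [load 3800/4000]
  1100 → container 3  [load 3600/4000]
  1000 → container 1  [load 4000/4000]
  700 → container 4  [load 3200/4000]
  700 → container 4  [load 3900/4000]
6 containers opened.

6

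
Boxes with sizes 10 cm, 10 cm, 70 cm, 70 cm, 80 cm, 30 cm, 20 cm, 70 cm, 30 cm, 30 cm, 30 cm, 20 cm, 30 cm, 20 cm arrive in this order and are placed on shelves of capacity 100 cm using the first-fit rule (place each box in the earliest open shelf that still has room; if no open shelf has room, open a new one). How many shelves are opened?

  10 → shelf 1 (new)  [load 10/100]
  10 → shelf 1  [load 20/100]
  70 → shelf 1  [load 90/100]
  70 → shelf 2 (new)  [load 70/100]
  80 → shelf 3 (new)  [load 80/100]
  30 → shelf 2  [load 100/100]
  20 → shelf 3  [load 100/100]
  70 → shelf 4 (new)  [load 70/100]
  30 → shelf 4  [load 100/100]
  30 → shelf 5 (new)  [load 30/100]
  30 → shelf 5  [load 60/100]
  20 → shelf 5  [load 80/100]
  30 → shelf 6 (new)  [load 30/100]
  20 → shelf 5  [load 100/100]
6 shelves opened.

6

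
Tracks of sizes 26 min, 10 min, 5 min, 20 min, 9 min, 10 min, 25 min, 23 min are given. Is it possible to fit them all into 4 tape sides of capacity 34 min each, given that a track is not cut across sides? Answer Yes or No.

A valid assignment using 4 tape sides:
  side 1: 26 + 5 = 31
  side 2: 25 + 9 = 34
  side 3: 23 + 10 = 33
  side 4: 20 + 10 = 30
Every load is within 34 min, so 4 tape sides suffice.

Yes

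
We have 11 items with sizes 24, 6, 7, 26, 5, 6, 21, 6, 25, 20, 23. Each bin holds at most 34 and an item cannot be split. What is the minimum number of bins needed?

6

Total = 26 + 25 + 24 + 23 + 21 + 20 + 7 + 6 + 6 + 6 + 5 = 169.
Lower bound: ⌈169/34⌉ = 5 bins.
Also, 6 items each exceed 17, and no two of those can share a bin, so at least 6 bins are needed.
A packing using 6 bins:
  bin 1: 26 + 7 = 33
  bin 2: 25 + 6 = 31
  bin 3: 24 + 6 = 30
  bin 4: 23 + 6 + 5 = 34
  bin 5: 21 = 21
  bin 6: 20 = 20
This matches the lower bound, so 6 is optimal.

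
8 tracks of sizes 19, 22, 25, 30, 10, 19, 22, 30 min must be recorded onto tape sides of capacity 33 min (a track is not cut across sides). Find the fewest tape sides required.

Total = 30 + 30 + 25 + 22 + 22 + 19 + 19 + 10 = 177 min.
Lower bound: ⌈177/33⌉ = 6 tape sides.
Also, 7 tracks each exceed 33/2 min, and no two of those can share a side, so at least 7 tape sides are needed.
A packing using 7 tape sides:
  side 1: 30 = 30
  side 2: 30 = 30
  side 3: 25 = 25
  side 4: 22 + 10 = 32
  side 5: 22 = 22
  side 6: 19 = 19
  side 7: 19 = 19
This matches the lower bound, so 7 is optimal.

7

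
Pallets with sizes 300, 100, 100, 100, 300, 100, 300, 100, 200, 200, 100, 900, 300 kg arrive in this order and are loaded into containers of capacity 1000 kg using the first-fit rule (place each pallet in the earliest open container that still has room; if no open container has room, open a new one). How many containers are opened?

4

  300 → container 1 (new)  [load 300/1000]
  100 → container 1  [load 400/1000]
  100 → container 1  [load 500/1000]
  100 → container 1  [load 600/1000]
  300 → container 1  [load 900/1000]
  100 → container 1  [load 1000/1000]
  300 → container 2 (new)  [load 300/1000]
  100 → container 2  [load 400/1000]
  200 → container 2  [load 600/1000]
  200 → container 2  [load 800/1000]
  100 → container 2  [load 900/1000]
  900 → container 3 (new)  [load 900/1000]
  300 → container 4 (new)  [load 300/1000]
4 containers opened.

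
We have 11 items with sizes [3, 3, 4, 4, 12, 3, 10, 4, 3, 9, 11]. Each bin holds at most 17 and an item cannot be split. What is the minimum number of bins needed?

Total = 12 + 11 + 10 + 9 + 4 + 4 + 4 + 3 + 3 + 3 + 3 = 66.
Lower bound: ⌈66/17⌉ = 4 bins.
A packing using 4 bins:
  bin 1: 12 + 4 = 16
  bin 2: 11 + 3 + 3 = 17
  bin 3: 10 + 4 + 3 = 17
  bin 4: 9 + 4 + 3 = 16
This matches the lower bound, so 4 is optimal.

4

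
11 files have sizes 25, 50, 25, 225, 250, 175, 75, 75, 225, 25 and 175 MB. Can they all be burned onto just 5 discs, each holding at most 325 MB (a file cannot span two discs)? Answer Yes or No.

Yes

A valid assignment using 5 discs:
  disc 1: 250 + 75 = 325
  disc 2: 225 + 75 + 25 = 325
  disc 3: 225 + 50 + 25 + 25 = 325
  disc 4: 175 = 175
  disc 5: 175 = 175
Every load is within 325 MB, so 5 discs suffice.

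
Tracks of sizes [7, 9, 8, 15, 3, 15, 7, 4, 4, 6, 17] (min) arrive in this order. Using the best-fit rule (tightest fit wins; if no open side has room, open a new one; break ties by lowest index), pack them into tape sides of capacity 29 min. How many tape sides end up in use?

4

  7 → side 1 (new)  [load 7/29]
  9 → side 1  [load 16/29]
  8 → side 1  [load 24/29]
  15 → side 2 (new)  [load 15/29]
  3 → side 1  [load 27/29]
  15 → side 3 (new)  [load 15/29]
  7 → side 2  [load 22/29]
  4 → side 2  [load 26/29]
  4 → side 3  [load 19/29]
  6 → side 3  [load 25/29]
  17 → side 4 (new)  [load 17/29]
4 tape sides opened.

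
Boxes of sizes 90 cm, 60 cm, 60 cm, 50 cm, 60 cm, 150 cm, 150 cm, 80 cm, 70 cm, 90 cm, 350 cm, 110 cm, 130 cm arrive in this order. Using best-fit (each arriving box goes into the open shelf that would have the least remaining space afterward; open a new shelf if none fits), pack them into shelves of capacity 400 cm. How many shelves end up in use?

4

  90 → shelf 1 (new)  [load 90/400]
  60 → shelf 1  [load 150/400]
  60 → shelf 1  [load 210/400]
  50 → shelf 1  [load 260/400]
  60 → shelf 1  [load 320/400]
  150 → shelf 2 (new)  [load 150/400]
  150 → shelf 2  [load 300/400]
  80 → shelf 1  [load 400/400]
  70 → shelf 2  [load 370/400]
  90 → shelf 3 (new)  [load 90/400]
  350 → shelf 4 (new)  [load 350/400]
  110 → shelf 3  [load 200/400]
  130 → shelf 3  [load 330/400]
4 shelves opened.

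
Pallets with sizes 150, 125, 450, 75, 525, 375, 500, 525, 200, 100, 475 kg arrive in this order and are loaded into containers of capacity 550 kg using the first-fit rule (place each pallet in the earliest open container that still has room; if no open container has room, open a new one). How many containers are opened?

7

  150 → container 1 (new)  [load 150/550]
  125 → container 1  [load 275/550]
  450 → container 2 (new)  [load 450/550]
  75 → container 1  [load 350/550]
  525 → container 3 (new)  [load 525/550]
  375 → container 4 (new)  [load 375/550]
  500 → container 5 (new)  [load 500/550]
  525 → container 6 (new)  [load 525/550]
  200 → container 1  [load 550/550]
  100 → container 2  [load 550/550]
  475 → container 7 (new)  [load 475/550]
7 containers opened.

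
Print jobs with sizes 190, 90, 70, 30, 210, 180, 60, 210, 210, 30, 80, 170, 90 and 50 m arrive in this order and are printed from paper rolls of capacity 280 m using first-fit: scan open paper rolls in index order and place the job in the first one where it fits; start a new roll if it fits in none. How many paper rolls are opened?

7

  190 → roll 1 (new)  [load 190/280]
  90 → roll 1  [load 280/280]
  70 → roll 2 (new)  [load 70/280]
  30 → roll 2  [load 100/280]
  210 → roll 3 (new)  [load 210/280]
  180 → roll 2  [load 280/280]
  60 → roll 3  [load 270/280]
  210 → roll 4 (new)  [load 210/280]
  210 → roll 5 (new)  [load 210/280]
  30 → roll 4  [load 240/280]
  80 → roll 6 (new)  [load 80/280]
  170 → roll 6  [load 250/280]
  90 → roll 7 (new)  [load 90/280]
  50 → roll 5  [load 260/280]
7 paper rolls opened.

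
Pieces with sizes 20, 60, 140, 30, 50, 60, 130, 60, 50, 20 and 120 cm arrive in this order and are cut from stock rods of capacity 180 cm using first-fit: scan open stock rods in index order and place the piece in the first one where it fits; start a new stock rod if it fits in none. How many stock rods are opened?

  20 → stock rod 1 (new)  [load 20/180]
  60 → stock rod 1  [load 80/180]
  140 → stock rod 2 (new)  [load 140/180]
  30 → stock rod 1  [load 110/180]
  50 → stock rod 1  [load 160/180]
  60 → stock rod 3 (new)  [load 60/180]
  130 → stock rod 4 (new)  [load 130/180]
  60 → stock rod 3  [load 120/180]
  50 → stock rod 3  [load 170/180]
  20 → stock rod 1  [load 180/180]
  120 → stock rod 5 (new)  [load 120/180]
5 stock rods opened.

5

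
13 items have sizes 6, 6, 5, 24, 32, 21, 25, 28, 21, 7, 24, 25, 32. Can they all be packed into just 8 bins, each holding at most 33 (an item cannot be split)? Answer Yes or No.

Total = 256; ⌈256/33⌉ = 8.
9 items each exceed half the capacity and cannot share a bin, forcing at least 9 bins.
At least 9 bins are required, but only 8 are allowed.

No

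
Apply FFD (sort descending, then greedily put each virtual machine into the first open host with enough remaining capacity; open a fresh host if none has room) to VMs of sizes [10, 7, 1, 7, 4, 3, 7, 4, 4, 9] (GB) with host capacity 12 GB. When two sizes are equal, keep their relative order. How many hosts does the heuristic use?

Sorted descending: 10, 9, 7, 7, 7, 4, 4, 4, 3, 1.
  10 → host 1 (new)  [load 10/12]
  9 → host 2 (new)  [load 9/12]
  7 → host 3 (new)  [load 7/12]
  7 → host 4 (new)  [load 7/12]
  7 → host 5 (new)  [load 7/12]
  4 → host 3  [load 11/12]
  4 → host 4  [load 11/12]
  4 → host 5  [load 11/12]
  3 → host 2  [load 12/12]
  1 → host 1  [load 11/12]
5 hosts opened.

5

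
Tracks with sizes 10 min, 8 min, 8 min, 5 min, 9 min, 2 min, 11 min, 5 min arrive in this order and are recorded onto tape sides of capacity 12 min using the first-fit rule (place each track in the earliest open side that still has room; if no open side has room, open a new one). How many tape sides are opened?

  10 → side 1 (new)  [load 10/12]
  8 → side 2 (new)  [load 8/12]
  8 → side 3 (new)  [load 8/12]
  5 → side 4 (new)  [load 5/12]
  9 → side 5 (new)  [load 9/12]
  2 → side 1  [load 12/12]
  11 → side 6 (new)  [load 11/12]
  5 → side 4  [load 10/12]
6 tape sides opened.

6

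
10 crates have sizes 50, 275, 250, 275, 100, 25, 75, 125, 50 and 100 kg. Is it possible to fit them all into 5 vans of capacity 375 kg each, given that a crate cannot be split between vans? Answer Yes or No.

A valid assignment using 4 vans:
  van 1: 275 + 100 = 375
  van 2: 275 + 100 = 375
  van 3: 250 + 125 = 375
  van 4: 75 + 50 + 50 + 25 = 200
That uses only 4 ≤ 5, so 5 vans are enough.

Yes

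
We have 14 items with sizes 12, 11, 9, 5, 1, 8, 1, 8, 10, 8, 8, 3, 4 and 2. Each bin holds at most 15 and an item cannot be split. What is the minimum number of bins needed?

Total = 12 + 11 + 10 + 9 + 8 + 8 + 8 + 8 + 5 + 4 + 3 + 2 + 1 + 1 = 90.
Lower bound: ⌈90/15⌉ = 6 bins.
Also, 8 items each exceed 15/2, and no two of those can share a bin, so at least 8 bins are needed.
A packing using 8 bins:
  bin 1: 12 + 3 = 15
  bin 2: 11 + 4 = 15
  bin 3: 10 + 5 = 15
  bin 4: 9 + 2 + 1 + 1 = 13
  bin 5: 8 = 8
  bin 6: 8 = 8
  bin 7: 8 = 8
  bin 8: 8 = 8
This matches the lower bound, so 8 is optimal.

8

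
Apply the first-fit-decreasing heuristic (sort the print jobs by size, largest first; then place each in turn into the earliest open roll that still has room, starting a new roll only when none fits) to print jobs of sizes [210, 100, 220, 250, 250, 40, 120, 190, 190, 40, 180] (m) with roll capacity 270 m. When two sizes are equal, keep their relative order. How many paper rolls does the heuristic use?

Sorted descending: 250, 250, 220, 210, 190, 190, 180, 120, 100, 40, 40.
  250 → roll 1 (new)  [load 250/270]
  250 → roll 2 (new)  [load 250/270]
  220 → roll 3 (new)  [load 220/270]
  210 → roll 4 (new)  [load 210/270]
  190 → roll 5 (new)  [load 190/270]
  190 → roll 6 (new)  [load 190/270]
  180 → roll 7 (new)  [load 180/270]
  120 → roll 8 (new)  [load 120/270]
  100 → roll 8  [load 220/270]
  40 → roll 3  [load 260/270]
  40 → roll 4  [load 250/270]
8 paper rolls opened.

8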